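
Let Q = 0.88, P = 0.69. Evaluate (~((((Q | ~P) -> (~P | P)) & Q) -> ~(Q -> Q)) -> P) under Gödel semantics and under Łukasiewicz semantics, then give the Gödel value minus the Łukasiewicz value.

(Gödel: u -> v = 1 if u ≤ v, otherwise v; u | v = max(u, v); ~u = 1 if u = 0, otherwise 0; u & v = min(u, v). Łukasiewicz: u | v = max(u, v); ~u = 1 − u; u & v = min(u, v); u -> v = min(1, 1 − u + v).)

-0.19

Gödel evaluation:
  ~P: Gödel ¬ of 0.69 = 0 (operand ≠ 0)
  (Q | ~P) = max(0.88, 0) = 0.88
  ~P: Gödel ¬ of 0.69 = 0 (operand ≠ 0)
  (~P | P) = max(0, 0.69) = 0.69
  ((Q | ~P) -> (~P | P)): 0.88 > 0.69, so result = 0.69
  (((Q | ~P) -> (~P | P)) & Q) = min(0.69, 0.88) = 0.69
  (Q -> Q): 0.88 ≤ 0.88, so result = 1
  ~(Q -> Q): Gödel ¬ of 1 = 0 (operand ≠ 0)
  ((((Q | ~P) -> (~P | P)) & Q) -> ~(Q -> Q)): 0.69 > 0, so result = 0
  ~((((Q | ~P) -> (~P | P)) & Q) -> ~(Q -> Q)): Gödel ¬ of 0 = 1 (operand is 0)
  (~((((Q | ~P) -> (~P | P)) & Q) -> ~(Q -> Q)) -> P): 1 > 0.69, so result = 0.69
  Gödel value = 0.69
Łukasiewicz evaluation:
  ~P: Łukasiewicz ¬ gives 1 − 0.69 = 0.31
  (Q | ~P) = max(0.88, 0.31) = 0.88
  ~P: Łukasiewicz ¬ gives 1 − 0.69 = 0.31
  (~P | P) = max(0.31, 0.69) = 0.69
  ((Q | ~P) -> (~P | P)): min(1, 1 − 0.88 + 0.69) = 0.81
  (((Q | ~P) -> (~P | P)) & Q) = min(0.81, 0.88) = 0.81
  (Q -> Q): min(1, 1 − 0.88 + 0.88) = 1
  ~(Q -> Q): Łukasiewicz ¬ gives 1 − 1 = 0
  ((((Q | ~P) -> (~P | P)) & Q) -> ~(Q -> Q)): min(1, 1 − 0.81 + 0) = 0.19
  ~((((Q | ~P) -> (~P | P)) & Q) -> ~(Q -> Q)): Łukasiewicz ¬ gives 1 − 0.19 = 0.81
  (~((((Q | ~P) -> (~P | P)) & Q) -> ~(Q -> Q)) -> P): min(1, 1 − 0.81 + 0.69) = 0.88
  Łukasiewicz value = 0.88
Difference: 0.69 − 0.88 = -0.19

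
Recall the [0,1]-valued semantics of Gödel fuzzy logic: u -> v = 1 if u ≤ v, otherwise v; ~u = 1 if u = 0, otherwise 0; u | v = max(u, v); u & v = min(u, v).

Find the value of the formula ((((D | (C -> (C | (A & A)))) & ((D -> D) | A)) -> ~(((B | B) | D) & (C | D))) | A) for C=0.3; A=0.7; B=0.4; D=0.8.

0.70

(A & A) = min(0.7, 0.7) = 0.7
(C | (A & A)) = max(0.3, 0.7) = 0.7
(C -> (C | (A & A))): 0.3 ≤ 0.7, so result = 1
(D | (C -> (C | (A & A)))) = max(0.8, 1) = 1
(D -> D): 0.8 ≤ 0.8, so result = 1
((D -> D) | A) = max(1, 0.7) = 1
((D | (C -> (C | (A & A)))) & ((D -> D) | A)) = min(1, 1) = 1
(B | B) = max(0.4, 0.4) = 0.4
((B | B) | D) = max(0.4, 0.8) = 0.8
(C | D) = max(0.3, 0.8) = 0.8
(((B | B) | D) & (C | D)) = min(0.8, 0.8) = 0.8
~(((B | B) | D) & (C | D)): Gödel ¬ of 0.8 = 0 (operand ≠ 0)
(((D | (C -> (C | (A & A)))) & ((D -> D) | A)) -> ~(((B | B) | D) & (C | D))): 1 > 0, so result = 0
((((D | (C -> (C | (A & A)))) & ((D -> D) | A)) -> ~(((B | B) | D) & (C | D))) | A) = max(0, 0.7) = 0.7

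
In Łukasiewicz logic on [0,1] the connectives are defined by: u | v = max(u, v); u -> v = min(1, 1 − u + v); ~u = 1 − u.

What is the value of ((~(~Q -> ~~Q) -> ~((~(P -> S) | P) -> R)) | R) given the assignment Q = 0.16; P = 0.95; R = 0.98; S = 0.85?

0.98

~Q: Łukasiewicz ¬ gives 1 − 0.16 = 0.84
~Q: Łukasiewicz ¬ gives 1 − 0.16 = 0.84
~~Q: Łukasiewicz ¬ gives 1 − 0.84 = 0.16
(~Q -> ~~Q): min(1, 1 − 0.84 + 0.16) = 0.32
~(~Q -> ~~Q): Łukasiewicz ¬ gives 1 − 0.32 = 0.68
(P -> S): min(1, 1 − 0.95 + 0.85) = 0.9
~(P -> S): Łukasiewicz ¬ gives 1 − 0.9 = 0.1
(~(P -> S) | P) = max(0.1, 0.95) = 0.95
((~(P -> S) | P) -> R): min(1, 1 − 0.95 + 0.98) = 1
~((~(P -> S) | P) -> R): Łukasiewicz ¬ gives 1 − 1 = 0
(~(~Q -> ~~Q) -> ~((~(P -> S) | P) -> R)): min(1, 1 − 0.68 + 0) = 0.32
((~(~Q -> ~~Q) -> ~((~(P -> S) | P) -> R)) | R) = max(0.32, 0.98) = 0.98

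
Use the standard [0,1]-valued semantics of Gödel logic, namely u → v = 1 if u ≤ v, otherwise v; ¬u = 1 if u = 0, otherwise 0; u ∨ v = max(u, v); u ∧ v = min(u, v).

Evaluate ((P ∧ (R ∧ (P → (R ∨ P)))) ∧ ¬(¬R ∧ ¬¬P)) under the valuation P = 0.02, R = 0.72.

(R ∨ P) = max(0.72, 0.02) = 0.72
(P → (R ∨ P)): 0.02 ≤ 0.72, so result = 1
(R ∧ (P → (R ∨ P))) = min(0.72, 1) = 0.72
(P ∧ (R ∧ (P → (R ∨ P)))) = min(0.02, 0.72) = 0.02
¬R: Gödel ¬ of 0.72 = 0 (operand ≠ 0)
¬P: Gödel ¬ of 0.02 = 0 (operand ≠ 0)
¬¬P: Gödel ¬ of 0 = 1 (operand is 0)
(¬R ∧ ¬¬P) = min(0, 1) = 0
¬(¬R ∧ ¬¬P): Gödel ¬ of 0 = 1 (operand is 0)
((P ∧ (R ∧ (P → (R ∨ P)))) ∧ ¬(¬R ∧ ¬¬P)) = min(0.02, 1) = 0.02

0.02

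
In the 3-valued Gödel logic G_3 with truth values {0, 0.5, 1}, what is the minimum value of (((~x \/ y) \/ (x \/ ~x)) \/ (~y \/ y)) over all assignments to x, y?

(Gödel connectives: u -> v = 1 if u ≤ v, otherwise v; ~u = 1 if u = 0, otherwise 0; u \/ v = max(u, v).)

0.50

The minimum is attained at x = 0.5, y = 0.5:
  ~x: Gödel ¬ of 0.5 = 0 (operand ≠ 0)
  (~x \/ y) = max(0, 0.5) = 0.5
  ~x: Gödel ¬ of 0.5 = 0 (operand ≠ 0)
  (x \/ ~x) = max(0.5, 0) = 0.5
  ((~x \/ y) \/ (x \/ ~x)) = max(0.5, 0.5) = 0.5
  ~y: Gödel ¬ of 0.5 = 0 (operand ≠ 0)
  (~y \/ y) = max(0, 0.5) = 0.5
  (((~x \/ y) \/ (x \/ ~x)) \/ (~y \/ y)) = max(0.5, 0.5) = 0.5
Checking all 9 assignments confirms none give a value below 0.50.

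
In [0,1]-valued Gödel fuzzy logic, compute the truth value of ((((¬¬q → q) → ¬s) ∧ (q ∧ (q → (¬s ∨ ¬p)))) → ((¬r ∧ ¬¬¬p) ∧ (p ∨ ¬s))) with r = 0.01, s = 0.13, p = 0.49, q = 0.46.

¬q: Gödel ¬ of 0.46 = 0 (operand ≠ 0)
¬¬q: Gödel ¬ of 0 = 1 (operand is 0)
(¬¬q → q): 1 > 0.46, so result = 0.46
¬s: Gödel ¬ of 0.13 = 0 (operand ≠ 0)
((¬¬q → q) → ¬s): 0.46 > 0, so result = 0
¬s: Gödel ¬ of 0.13 = 0 (operand ≠ 0)
¬p: Gödel ¬ of 0.49 = 0 (operand ≠ 0)
(¬s ∨ ¬p) = max(0, 0) = 0
(q → (¬s ∨ ¬p)): 0.46 > 0, so result = 0
(q ∧ (q → (¬s ∨ ¬p))) = min(0.46, 0) = 0
(((¬¬q → q) → ¬s) ∧ (q ∧ (q → (¬s ∨ ¬p)))) = min(0, 0) = 0
¬r: Gödel ¬ of 0.01 = 0 (operand ≠ 0)
¬p: Gödel ¬ of 0.49 = 0 (operand ≠ 0)
¬¬p: Gödel ¬ of 0 = 1 (operand is 0)
¬¬¬p: Gödel ¬ of 1 = 0 (operand ≠ 0)
(¬r ∧ ¬¬¬p) = min(0, 0) = 0
¬s: Gödel ¬ of 0.13 = 0 (operand ≠ 0)
(p ∨ ¬s) = max(0.49, 0) = 0.49
((¬r ∧ ¬¬¬p) ∧ (p ∨ ¬s)) = min(0, 0.49) = 0
((((¬¬q → q) → ¬s) ∧ (q ∧ (q → (¬s ∨ ¬p)))) → ((¬r ∧ ¬¬¬p) ∧ (p ∨ ¬s))): 0 ≤ 0, so result = 1

1.00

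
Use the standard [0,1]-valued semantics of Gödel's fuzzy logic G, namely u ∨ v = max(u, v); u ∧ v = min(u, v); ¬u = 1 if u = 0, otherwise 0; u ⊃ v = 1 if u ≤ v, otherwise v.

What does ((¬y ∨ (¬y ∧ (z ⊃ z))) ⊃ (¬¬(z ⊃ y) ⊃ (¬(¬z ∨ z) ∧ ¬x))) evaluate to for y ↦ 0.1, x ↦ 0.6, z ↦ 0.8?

1.00

¬y: Gödel ¬ of 0.1 = 0 (operand ≠ 0)
¬y: Gödel ¬ of 0.1 = 0 (operand ≠ 0)
(z ⊃ z): 0.8 ≤ 0.8, so result = 1
(¬y ∧ (z ⊃ z)) = min(0, 1) = 0
(¬y ∨ (¬y ∧ (z ⊃ z))) = max(0, 0) = 0
(z ⊃ y): 0.8 > 0.1, so result = 0.1
¬(z ⊃ y): Gödel ¬ of 0.1 = 0 (operand ≠ 0)
¬¬(z ⊃ y): Gödel ¬ of 0 = 1 (operand is 0)
¬z: Gödel ¬ of 0.8 = 0 (operand ≠ 0)
(¬z ∨ z) = max(0, 0.8) = 0.8
¬(¬z ∨ z): Gödel ¬ of 0.8 = 0 (operand ≠ 0)
¬x: Gödel ¬ of 0.6 = 0 (operand ≠ 0)
(¬(¬z ∨ z) ∧ ¬x) = min(0, 0) = 0
(¬¬(z ⊃ y) ⊃ (¬(¬z ∨ z) ∧ ¬x)): 1 > 0, so result = 0
((¬y ∨ (¬y ∧ (z ⊃ z))) ⊃ (¬¬(z ⊃ y) ⊃ (¬(¬z ∨ z) ∧ ¬x))): 0 ≤ 0, so result = 1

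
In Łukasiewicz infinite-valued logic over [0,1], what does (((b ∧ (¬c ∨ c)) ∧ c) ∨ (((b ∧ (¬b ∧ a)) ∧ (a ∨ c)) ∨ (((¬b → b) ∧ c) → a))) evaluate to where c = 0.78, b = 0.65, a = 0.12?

0.65

¬c: Łukasiewicz ¬ gives 1 − 0.78 = 0.22
(¬c ∨ c) = max(0.22, 0.78) = 0.78
(b ∧ (¬c ∨ c)) = min(0.65, 0.78) = 0.65
((b ∧ (¬c ∨ c)) ∧ c) = min(0.65, 0.78) = 0.65
¬b: Łukasiewicz ¬ gives 1 − 0.65 = 0.35
(¬b ∧ a) = min(0.35, 0.12) = 0.12
(b ∧ (¬b ∧ a)) = min(0.65, 0.12) = 0.12
(a ∨ c) = max(0.12, 0.78) = 0.78
((b ∧ (¬b ∧ a)) ∧ (a ∨ c)) = min(0.12, 0.78) = 0.12
¬b: Łukasiewicz ¬ gives 1 − 0.65 = 0.35
(¬b → b): min(1, 1 − 0.35 + 0.65) = 1
((¬b → b) ∧ c) = min(1, 0.78) = 0.78
(((¬b → b) ∧ c) → a): min(1, 1 − 0.78 + 0.12) = 0.34
(((b ∧ (¬b ∧ a)) ∧ (a ∨ c)) ∨ (((¬b → b) ∧ c) → a)) = max(0.12, 0.34) = 0.34
(((b ∧ (¬c ∨ c)) ∧ c) ∨ (((b ∧ (¬b ∧ a)) ∧ (a ∨ c)) ∨ (((¬b → b) ∧ c) → a))) = max(0.65, 0.34) = 0.65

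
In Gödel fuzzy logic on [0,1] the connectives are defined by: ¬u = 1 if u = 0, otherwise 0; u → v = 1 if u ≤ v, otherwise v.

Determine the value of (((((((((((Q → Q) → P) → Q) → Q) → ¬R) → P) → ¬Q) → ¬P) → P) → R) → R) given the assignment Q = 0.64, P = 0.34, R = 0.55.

(Q → Q): 0.64 ≤ 0.64, so result = 1
((Q → Q) → P): 1 > 0.34, so result = 0.34
(((Q → Q) → P) → Q): 0.34 ≤ 0.64, so result = 1
((((Q → Q) → P) → Q) → Q): 1 > 0.64, so result = 0.64
¬R: Gödel ¬ of 0.55 = 0 (operand ≠ 0)
(((((Q → Q) → P) → Q) → Q) → ¬R): 0.64 > 0, so result = 0
((((((Q → Q) → P) → Q) → Q) → ¬R) → P): 0 ≤ 0.34, so result = 1
¬Q: Gödel ¬ of 0.64 = 0 (operand ≠ 0)
(((((((Q → Q) → P) → Q) → Q) → ¬R) → P) → ¬Q): 1 > 0, so result = 0
¬P: Gödel ¬ of 0.34 = 0 (operand ≠ 0)
((((((((Q → Q) → P) → Q) → Q) → ¬R) → P) → ¬Q) → ¬P): 0 ≤ 0, so result = 1
(((((((((Q → Q) → P) → Q) → Q) → ¬R) → P) → ¬Q) → ¬P) → P): 1 > 0.34, so result = 0.34
((((((((((Q → Q) → P) → Q) → Q) → ¬R) → P) → ¬Q) → ¬P) → P) → R): 0.34 ≤ 0.55, so result = 1
(((((((((((Q → Q) → P) → Q) → Q) → ¬R) → P) → ¬Q) → ¬P) → P) → R) → R): 1 > 0.55, so result = 0.55

0.55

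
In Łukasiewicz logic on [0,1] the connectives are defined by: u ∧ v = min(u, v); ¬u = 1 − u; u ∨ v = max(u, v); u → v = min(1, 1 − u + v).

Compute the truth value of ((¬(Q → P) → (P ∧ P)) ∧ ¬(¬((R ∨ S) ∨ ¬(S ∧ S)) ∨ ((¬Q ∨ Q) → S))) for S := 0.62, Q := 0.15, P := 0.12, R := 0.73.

(Q → P): min(1, 1 − 0.15 + 0.12) = 0.97
¬(Q → P): Łukasiewicz ¬ gives 1 − 0.97 = 0.03
(P ∧ P) = min(0.12, 0.12) = 0.12
(¬(Q → P) → (P ∧ P)): min(1, 1 − 0.03 + 0.12) = 1
(R ∨ S) = max(0.73, 0.62) = 0.73
(S ∧ S) = min(0.62, 0.62) = 0.62
¬(S ∧ S): Łukasiewicz ¬ gives 1 − 0.62 = 0.38
((R ∨ S) ∨ ¬(S ∧ S)) = max(0.73, 0.38) = 0.73
¬((R ∨ S) ∨ ¬(S ∧ S)): Łukasiewicz ¬ gives 1 − 0.73 = 0.27
¬Q: Łukasiewicz ¬ gives 1 − 0.15 = 0.85
(¬Q ∨ Q) = max(0.85, 0.15) = 0.85
((¬Q ∨ Q) → S): min(1, 1 − 0.85 + 0.62) = 0.77
(¬((R ∨ S) ∨ ¬(S ∧ S)) ∨ ((¬Q ∨ Q) → S)) = max(0.27, 0.77) = 0.77
¬(¬((R ∨ S) ∨ ¬(S ∧ S)) ∨ ((¬Q ∨ Q) → S)): Łukasiewicz ¬ gives 1 − 0.77 = 0.23
((¬(Q → P) → (P ∧ P)) ∧ ¬(¬((R ∨ S) ∨ ¬(S ∧ S)) ∨ ((¬Q ∨ Q) → S))) = min(1, 0.23) = 0.23

0.23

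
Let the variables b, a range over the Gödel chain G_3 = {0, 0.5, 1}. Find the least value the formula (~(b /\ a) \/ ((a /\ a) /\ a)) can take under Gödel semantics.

The minimum is attained at b = 0.5, a = 0.5:
  (b /\ a) = min(0.5, 0.5) = 0.5
  ~(b /\ a): Gödel ¬ of 0.5 = 0 (operand ≠ 0)
  (a /\ a) = min(0.5, 0.5) = 0.5
  ((a /\ a) /\ a) = min(0.5, 0.5) = 0.5
  (~(b /\ a) \/ ((a /\ a) /\ a)) = max(0, 0.5) = 0.5
Checking all 9 assignments confirms none give a value below 0.50.

0.50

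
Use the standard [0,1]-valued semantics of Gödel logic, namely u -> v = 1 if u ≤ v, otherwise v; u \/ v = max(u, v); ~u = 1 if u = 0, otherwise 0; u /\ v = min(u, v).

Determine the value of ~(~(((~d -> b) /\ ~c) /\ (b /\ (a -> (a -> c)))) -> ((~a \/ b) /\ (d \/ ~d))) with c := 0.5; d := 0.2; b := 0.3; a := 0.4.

~d: Gödel ¬ of 0.2 = 0 (operand ≠ 0)
(~d -> b): 0 ≤ 0.3, so result = 1
~c: Gödel ¬ of 0.5 = 0 (operand ≠ 0)
((~d -> b) /\ ~c) = min(1, 0) = 0
(a -> c): 0.4 ≤ 0.5, so result = 1
(a -> (a -> c)): 0.4 ≤ 1, so result = 1
(b /\ (a -> (a -> c))) = min(0.3, 1) = 0.3
(((~d -> b) /\ ~c) /\ (b /\ (a -> (a -> c)))) = min(0, 0.3) = 0
~(((~d -> b) /\ ~c) /\ (b /\ (a -> (a -> c)))): Gödel ¬ of 0 = 1 (operand is 0)
~a: Gödel ¬ of 0.4 = 0 (operand ≠ 0)
(~a \/ b) = max(0, 0.3) = 0.3
~d: Gödel ¬ of 0.2 = 0 (operand ≠ 0)
(d \/ ~d) = max(0.2, 0) = 0.2
((~a \/ b) /\ (d \/ ~d)) = min(0.3, 0.2) = 0.2
(~(((~d -> b) /\ ~c) /\ (b /\ (a -> (a -> c)))) -> ((~a \/ b) /\ (d \/ ~d))): 1 > 0.2, so result = 0.2
~(~(((~d -> b) /\ ~c) /\ (b /\ (a -> (a -> c)))) -> ((~a \/ b) /\ (d \/ ~d))): Gödel ¬ of 0.2 = 0 (operand ≠ 0)

0.00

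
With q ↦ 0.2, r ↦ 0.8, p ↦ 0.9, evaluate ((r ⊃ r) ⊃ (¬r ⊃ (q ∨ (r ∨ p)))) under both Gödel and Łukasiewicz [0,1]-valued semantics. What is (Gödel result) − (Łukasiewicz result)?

Gödel evaluation:
  (r ⊃ r): 0.8 ≤ 0.8, so result = 1
  ¬r: Gödel ¬ of 0.8 = 0 (operand ≠ 0)
  (r ∨ p) = max(0.8, 0.9) = 0.9
  (q ∨ (r ∨ p)) = max(0.2, 0.9) = 0.9
  (¬r ⊃ (q ∨ (r ∨ p))): 0 ≤ 0.9, so result = 1
  ((r ⊃ r) ⊃ (¬r ⊃ (q ∨ (r ∨ p)))): 1 ≤ 1, so result = 1
  Gödel value = 1
Łukasiewicz evaluation:
  (r ⊃ r): min(1, 1 − 0.8 + 0.8) = 1
  ¬r: Łukasiewicz ¬ gives 1 − 0.8 = 0.2
  (r ∨ p) = max(0.8, 0.9) = 0.9
  (q ∨ (r ∨ p)) = max(0.2, 0.9) = 0.9
  (¬r ⊃ (q ∨ (r ∨ p))): min(1, 1 − 0.2 + 0.9) = 1
  ((r ⊃ r) ⊃ (¬r ⊃ (q ∨ (r ∨ p)))): min(1, 1 − 1 + 1) = 1
  Łukasiewicz value = 1
Difference: 1 − 1 = 0.00

0.00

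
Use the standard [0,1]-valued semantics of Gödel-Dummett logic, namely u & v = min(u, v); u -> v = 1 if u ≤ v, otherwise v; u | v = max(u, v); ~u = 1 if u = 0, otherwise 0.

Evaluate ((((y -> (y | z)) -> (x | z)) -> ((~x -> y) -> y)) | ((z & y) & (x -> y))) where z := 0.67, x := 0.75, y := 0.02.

(y | z) = max(0.02, 0.67) = 0.67
(y -> (y | z)): 0.02 ≤ 0.67, so result = 1
(x | z) = max(0.75, 0.67) = 0.75
((y -> (y | z)) -> (x | z)): 1 > 0.75, so result = 0.75
~x: Gödel ¬ of 0.75 = 0 (operand ≠ 0)
(~x -> y): 0 ≤ 0.02, so result = 1
((~x -> y) -> y): 1 > 0.02, so result = 0.02
(((y -> (y | z)) -> (x | z)) -> ((~x -> y) -> y)): 0.75 > 0.02, so result = 0.02
(z & y) = min(0.67, 0.02) = 0.02
(x -> y): 0.75 > 0.02, so result = 0.02
((z & y) & (x -> y)) = min(0.02, 0.02) = 0.02
((((y -> (y | z)) -> (x | z)) -> ((~x -> y) -> y)) | ((z & y) & (x -> y))) = max(0.02, 0.02) = 0.02

0.02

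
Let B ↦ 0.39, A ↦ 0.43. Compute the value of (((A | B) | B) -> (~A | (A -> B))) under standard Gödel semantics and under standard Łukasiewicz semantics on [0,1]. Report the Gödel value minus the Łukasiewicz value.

-0.61

Gödel evaluation:
  (A | B) = max(0.43, 0.39) = 0.43
  ((A | B) | B) = max(0.43, 0.39) = 0.43
  ~A: Gödel ¬ of 0.43 = 0 (operand ≠ 0)
  (A -> B): 0.43 > 0.39, so result = 0.39
  (~A | (A -> B)) = max(0, 0.39) = 0.39
  (((A | B) | B) -> (~A | (A -> B))): 0.43 > 0.39, so result = 0.39
  Gödel value = 0.39
Łukasiewicz evaluation:
  (A | B) = max(0.43, 0.39) = 0.43
  ((A | B) | B) = max(0.43, 0.39) = 0.43
  ~A: Łukasiewicz ¬ gives 1 − 0.43 = 0.57
  (A -> B): min(1, 1 − 0.43 + 0.39) = 0.96
  (~A | (A -> B)) = max(0.57, 0.96) = 0.96
  (((A | B) | B) -> (~A | (A -> B))): min(1, 1 − 0.43 + 0.96) = 1
  Łukasiewicz value = 1
Difference: 0.39 − 1 = -0.61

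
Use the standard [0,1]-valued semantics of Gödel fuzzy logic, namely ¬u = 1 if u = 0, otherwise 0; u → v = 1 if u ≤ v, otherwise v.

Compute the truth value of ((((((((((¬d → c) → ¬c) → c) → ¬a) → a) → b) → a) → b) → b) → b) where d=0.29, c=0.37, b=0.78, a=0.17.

¬d: Gödel ¬ of 0.29 = 0 (operand ≠ 0)
(¬d → c): 0 ≤ 0.37, so result = 1
¬c: Gödel ¬ of 0.37 = 0 (operand ≠ 0)
((¬d → c) → ¬c): 1 > 0, so result = 0
(((¬d → c) → ¬c) → c): 0 ≤ 0.37, so result = 1
¬a: Gödel ¬ of 0.17 = 0 (operand ≠ 0)
((((¬d → c) → ¬c) → c) → ¬a): 1 > 0, so result = 0
(((((¬d → c) → ¬c) → c) → ¬a) → a): 0 ≤ 0.17, so result = 1
((((((¬d → c) → ¬c) → c) → ¬a) → a) → b): 1 > 0.78, so result = 0.78
(((((((¬d → c) → ¬c) → c) → ¬a) → a) → b) → a): 0.78 > 0.17, so result = 0.17
((((((((¬d → c) → ¬c) → c) → ¬a) → a) → b) → a) → b): 0.17 ≤ 0.78, so result = 1
(((((((((¬d → c) → ¬c) → c) → ¬a) → a) → b) → a) → b) → b): 1 > 0.78, so result = 0.78
((((((((((¬d → c) → ¬c) → c) → ¬a) → a) → b) → a) → b) → b) → b): 0.78 ≤ 0.78, so result = 1

1.00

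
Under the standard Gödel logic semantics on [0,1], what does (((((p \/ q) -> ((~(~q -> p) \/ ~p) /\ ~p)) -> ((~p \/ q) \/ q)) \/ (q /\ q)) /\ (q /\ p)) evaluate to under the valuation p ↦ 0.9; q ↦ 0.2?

0.20

(p \/ q) = max(0.9, 0.2) = 0.9
~q: Gödel ¬ of 0.2 = 0 (operand ≠ 0)
(~q -> p): 0 ≤ 0.9, so result = 1
~(~q -> p): Gödel ¬ of 1 = 0 (operand ≠ 0)
~p: Gödel ¬ of 0.9 = 0 (operand ≠ 0)
(~(~q -> p) \/ ~p) = max(0, 0) = 0
~p: Gödel ¬ of 0.9 = 0 (operand ≠ 0)
((~(~q -> p) \/ ~p) /\ ~p) = min(0, 0) = 0
((p \/ q) -> ((~(~q -> p) \/ ~p) /\ ~p)): 0.9 > 0, so result = 0
~p: Gödel ¬ of 0.9 = 0 (operand ≠ 0)
(~p \/ q) = max(0, 0.2) = 0.2
((~p \/ q) \/ q) = max(0.2, 0.2) = 0.2
(((p \/ q) -> ((~(~q -> p) \/ ~p) /\ ~p)) -> ((~p \/ q) \/ q)): 0 ≤ 0.2, so result = 1
(q /\ q) = min(0.2, 0.2) = 0.2
((((p \/ q) -> ((~(~q -> p) \/ ~p) /\ ~p)) -> ((~p \/ q) \/ q)) \/ (q /\ q)) = max(1, 0.2) = 1
(q /\ p) = min(0.2, 0.9) = 0.2
(((((p \/ q) -> ((~(~q -> p) \/ ~p) /\ ~p)) -> ((~p \/ q) \/ q)) \/ (q /\ q)) /\ (q /\ p)) = min(1, 0.2) = 0.2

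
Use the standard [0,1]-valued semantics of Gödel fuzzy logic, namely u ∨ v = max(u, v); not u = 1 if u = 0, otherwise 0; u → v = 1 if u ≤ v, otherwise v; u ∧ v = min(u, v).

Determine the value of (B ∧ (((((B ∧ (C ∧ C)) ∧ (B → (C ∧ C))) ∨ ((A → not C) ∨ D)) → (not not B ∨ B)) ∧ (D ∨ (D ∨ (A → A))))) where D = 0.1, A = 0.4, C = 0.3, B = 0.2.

0.20

(C ∧ C) = min(0.3, 0.3) = 0.3
(B ∧ (C ∧ C)) = min(0.2, 0.3) = 0.2
(C ∧ C) = min(0.3, 0.3) = 0.3
(B → (C ∧ C)): 0.2 ≤ 0.3, so result = 1
((B ∧ (C ∧ C)) ∧ (B → (C ∧ C))) = min(0.2, 1) = 0.2
not C: Gödel ¬ of 0.3 = 0 (operand ≠ 0)
(A → not C): 0.4 > 0, so result = 0
((A → not C) ∨ D) = max(0, 0.1) = 0.1
(((B ∧ (C ∧ C)) ∧ (B → (C ∧ C))) ∨ ((A → not C) ∨ D)) = max(0.2, 0.1) = 0.2
not B: Gödel ¬ of 0.2 = 0 (operand ≠ 0)
not not B: Gödel ¬ of 0 = 1 (operand is 0)
(not not B ∨ B) = max(1, 0.2) = 1
((((B ∧ (C ∧ C)) ∧ (B → (C ∧ C))) ∨ ((A → not C) ∨ D)) → (not not B ∨ B)): 0.2 ≤ 1, so result = 1
(A → A): 0.4 ≤ 0.4, so result = 1
(D ∨ (A → A)) = max(0.1, 1) = 1
(D ∨ (D ∨ (A → A))) = max(0.1, 1) = 1
(((((B ∧ (C ∧ C)) ∧ (B → (C ∧ C))) ∨ ((A → not C) ∨ D)) → (not not B ∨ B)) ∧ (D ∨ (D ∨ (A → A)))) = min(1, 1) = 1
(B ∧ (((((B ∧ (C ∧ C)) ∧ (B → (C ∧ C))) ∨ ((A → not C) ∨ D)) → (not not B ∨ B)) ∧ (D ∨ (D ∨ (A → A))))) = min(0.2, 1) = 0.2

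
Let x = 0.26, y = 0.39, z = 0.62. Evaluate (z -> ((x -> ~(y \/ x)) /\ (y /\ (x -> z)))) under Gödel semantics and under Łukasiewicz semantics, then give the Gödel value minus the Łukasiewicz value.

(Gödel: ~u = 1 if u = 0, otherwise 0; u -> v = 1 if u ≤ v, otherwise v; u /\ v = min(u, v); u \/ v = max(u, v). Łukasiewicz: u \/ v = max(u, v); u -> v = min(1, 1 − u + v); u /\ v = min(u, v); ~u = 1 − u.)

Gödel evaluation:
  (y \/ x) = max(0.39, 0.26) = 0.39
  ~(y \/ x): Gödel ¬ of 0.39 = 0 (operand ≠ 0)
  (x -> ~(y \/ x)): 0.26 > 0, so result = 0
  (x -> z): 0.26 ≤ 0.62, so result = 1
  (y /\ (x -> z)) = min(0.39, 1) = 0.39
  ((x -> ~(y \/ x)) /\ (y /\ (x -> z))) = min(0, 0.39) = 0
  (z -> ((x -> ~(y \/ x)) /\ (y /\ (x -> z)))): 0.62 > 0, so result = 0
  Gödel value = 0
Łukasiewicz evaluation:
  (y \/ x) = max(0.39, 0.26) = 0.39
  ~(y \/ x): Łukasiewicz ¬ gives 1 − 0.39 = 0.61
  (x -> ~(y \/ x)): min(1, 1 − 0.26 + 0.61) = 1
  (x -> z): min(1, 1 − 0.26 + 0.62) = 1
  (y /\ (x -> z)) = min(0.39, 1) = 0.39
  ((x -> ~(y \/ x)) /\ (y /\ (x -> z))) = min(1, 0.39) = 0.39
  (z -> ((x -> ~(y \/ x)) /\ (y /\ (x -> z)))): min(1, 1 − 0.62 + 0.39) = 0.77
  Łukasiewicz value = 0.77
Difference: 0 − 0.77 = -0.77

-0.77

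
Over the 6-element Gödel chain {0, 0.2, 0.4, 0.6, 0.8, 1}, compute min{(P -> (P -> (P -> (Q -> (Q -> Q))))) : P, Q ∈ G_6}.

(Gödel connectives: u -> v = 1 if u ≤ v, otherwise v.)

Every assignment gives 1. For instance at P = 0, Q = 0:
  (Q -> Q): 0 ≤ 0, so result = 1
  (Q -> (Q -> Q)): 0 ≤ 1, so result = 1
  (P -> (Q -> (Q -> Q))): 0 ≤ 1, so result = 1
  (P -> (P -> (Q -> (Q -> Q)))): 0 ≤ 1, so result = 1
  (P -> (P -> (P -> (Q -> (Q -> Q))))): 0 ≤ 1, so result = 1
All 36 assignments give value 1 — the formula is a G_6-tautology.

1.00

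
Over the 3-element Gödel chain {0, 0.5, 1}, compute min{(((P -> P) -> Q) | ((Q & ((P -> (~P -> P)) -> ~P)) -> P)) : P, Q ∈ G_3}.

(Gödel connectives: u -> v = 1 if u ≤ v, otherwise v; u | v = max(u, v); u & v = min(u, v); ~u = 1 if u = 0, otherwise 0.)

0.50

The minimum is attained at P = 0, Q = 0.5:
  (P -> P): 0 ≤ 0, so result = 1
  ((P -> P) -> Q): 1 > 0.5, so result = 0.5
  ~P: Gödel ¬ of 0 = 1 (operand is 0)
  (~P -> P): 1 > 0, so result = 0
  (P -> (~P -> P)): 0 ≤ 0, so result = 1
  ~P: Gödel ¬ of 0 = 1 (operand is 0)
  ((P -> (~P -> P)) -> ~P): 1 ≤ 1, so result = 1
  (Q & ((P -> (~P -> P)) -> ~P)) = min(0.5, 1) = 0.5
  ((Q & ((P -> (~P -> P)) -> ~P)) -> P): 0.5 > 0, so result = 0
  (((P -> P) -> Q) | ((Q & ((P -> (~P -> P)) -> ~P)) -> P)) = max(0.5, 0) = 0.5
Checking all 9 assignments confirms none give a value below 0.50.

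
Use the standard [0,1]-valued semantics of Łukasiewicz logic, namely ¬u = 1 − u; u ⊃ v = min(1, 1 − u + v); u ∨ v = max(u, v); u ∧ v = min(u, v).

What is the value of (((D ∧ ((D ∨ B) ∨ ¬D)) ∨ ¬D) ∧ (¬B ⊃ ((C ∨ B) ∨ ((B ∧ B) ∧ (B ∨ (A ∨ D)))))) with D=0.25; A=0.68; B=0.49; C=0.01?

0.75

(D ∨ B) = max(0.25, 0.49) = 0.49
¬D: Łukasiewicz ¬ gives 1 − 0.25 = 0.75
((D ∨ B) ∨ ¬D) = max(0.49, 0.75) = 0.75
(D ∧ ((D ∨ B) ∨ ¬D)) = min(0.25, 0.75) = 0.25
¬D: Łukasiewicz ¬ gives 1 − 0.25 = 0.75
((D ∧ ((D ∨ B) ∨ ¬D)) ∨ ¬D) = max(0.25, 0.75) = 0.75
¬B: Łukasiewicz ¬ gives 1 − 0.49 = 0.51
(C ∨ B) = max(0.01, 0.49) = 0.49
(B ∧ B) = min(0.49, 0.49) = 0.49
(A ∨ D) = max(0.68, 0.25) = 0.68
(B ∨ (A ∨ D)) = max(0.49, 0.68) = 0.68
((B ∧ B) ∧ (B ∨ (A ∨ D))) = min(0.49, 0.68) = 0.49
((C ∨ B) ∨ ((B ∧ B) ∧ (B ∨ (A ∨ D)))) = max(0.49, 0.49) = 0.49
(¬B ⊃ ((C ∨ B) ∨ ((B ∧ B) ∧ (B ∨ (A ∨ D))))): min(1, 1 − 0.51 + 0.49) = 0.98
(((D ∧ ((D ∨ B) ∨ ¬D)) ∨ ¬D) ∧ (¬B ⊃ ((C ∨ B) ∨ ((B ∧ B) ∧ (B ∨ (A ∨ D)))))) = min(0.75, 0.98) = 0.75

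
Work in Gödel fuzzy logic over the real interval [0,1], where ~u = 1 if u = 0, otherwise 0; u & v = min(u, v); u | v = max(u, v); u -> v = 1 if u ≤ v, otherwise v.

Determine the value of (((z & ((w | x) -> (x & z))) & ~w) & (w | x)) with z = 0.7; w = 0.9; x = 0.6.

0.00

(w | x) = max(0.9, 0.6) = 0.9
(x & z) = min(0.6, 0.7) = 0.6
((w | x) -> (x & z)): 0.9 > 0.6, so result = 0.6
(z & ((w | x) -> (x & z))) = min(0.7, 0.6) = 0.6
~w: Gödel ¬ of 0.9 = 0 (operand ≠ 0)
((z & ((w | x) -> (x & z))) & ~w) = min(0.6, 0) = 0
(w | x) = max(0.9, 0.6) = 0.9
(((z & ((w | x) -> (x & z))) & ~w) & (w | x)) = min(0, 0.9) = 0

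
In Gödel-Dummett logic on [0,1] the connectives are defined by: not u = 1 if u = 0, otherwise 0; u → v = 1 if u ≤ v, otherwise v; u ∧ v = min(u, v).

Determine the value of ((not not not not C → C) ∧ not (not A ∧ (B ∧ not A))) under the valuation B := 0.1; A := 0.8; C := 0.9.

0.90

not C: Gödel ¬ of 0.9 = 0 (operand ≠ 0)
not not C: Gödel ¬ of 0 = 1 (operand is 0)
not not not C: Gödel ¬ of 1 = 0 (operand ≠ 0)
not not not not C: Gödel ¬ of 0 = 1 (operand is 0)
(not not not not C → C): 1 > 0.9, so result = 0.9
not A: Gödel ¬ of 0.8 = 0 (operand ≠ 0)
not A: Gödel ¬ of 0.8 = 0 (operand ≠ 0)
(B ∧ not A) = min(0.1, 0) = 0
(not A ∧ (B ∧ not A)) = min(0, 0) = 0
not (not A ∧ (B ∧ not A)): Gödel ¬ of 0 = 1 (operand is 0)
((not not not not C → C) ∧ not (not A ∧ (B ∧ not A))) = min(0.9, 1) = 0.9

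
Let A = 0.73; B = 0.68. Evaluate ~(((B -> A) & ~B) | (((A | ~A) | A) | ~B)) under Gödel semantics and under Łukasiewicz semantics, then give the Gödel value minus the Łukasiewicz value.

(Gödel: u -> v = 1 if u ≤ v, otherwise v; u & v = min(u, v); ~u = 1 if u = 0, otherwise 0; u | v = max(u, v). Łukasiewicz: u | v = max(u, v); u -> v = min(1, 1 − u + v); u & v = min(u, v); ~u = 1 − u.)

Gödel evaluation:
  (B -> A): 0.68 ≤ 0.73, so result = 1
  ~B: Gödel ¬ of 0.68 = 0 (operand ≠ 0)
  ((B -> A) & ~B) = min(1, 0) = 0
  ~A: Gödel ¬ of 0.73 = 0 (operand ≠ 0)
  (A | ~A) = max(0.73, 0) = 0.73
  ((A | ~A) | A) = max(0.73, 0.73) = 0.73
  ~B: Gödel ¬ of 0.68 = 0 (operand ≠ 0)
  (((A | ~A) | A) | ~B) = max(0.73, 0) = 0.73
  (((B -> A) & ~B) | (((A | ~A) | A) | ~B)) = max(0, 0.73) = 0.73
  ~(((B -> A) & ~B) | (((A | ~A) | A) | ~B)): Gödel ¬ of 0.73 = 0 (operand ≠ 0)
  Gödel value = 0
Łukasiewicz evaluation:
  (B -> A): min(1, 1 − 0.68 + 0.73) = 1
  ~B: Łukasiewicz ¬ gives 1 − 0.68 = 0.32
  ((B -> A) & ~B) = min(1, 0.32) = 0.32
  ~A: Łukasiewicz ¬ gives 1 − 0.73 = 0.27
  (A | ~A) = max(0.73, 0.27) = 0.73
  ((A | ~A) | A) = max(0.73, 0.73) = 0.73
  ~B: Łukasiewicz ¬ gives 1 − 0.68 = 0.32
  (((A | ~A) | A) | ~B) = max(0.73, 0.32) = 0.73
  (((B -> A) & ~B) | (((A | ~A) | A) | ~B)) = max(0.32, 0.73) = 0.73
  ~(((B -> A) & ~B) | (((A | ~A) | A) | ~B)): Łukasiewicz ¬ gives 1 − 0.73 = 0.27
  Łukasiewicz value = 0.27
Difference: 0 − 0.27 = -0.27

-0.27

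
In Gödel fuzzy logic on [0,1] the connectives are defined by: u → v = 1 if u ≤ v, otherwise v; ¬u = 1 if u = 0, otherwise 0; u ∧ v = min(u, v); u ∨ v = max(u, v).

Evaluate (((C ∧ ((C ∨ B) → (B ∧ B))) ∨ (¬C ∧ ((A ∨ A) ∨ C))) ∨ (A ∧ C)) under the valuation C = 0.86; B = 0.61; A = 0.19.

0.61

(C ∨ B) = max(0.86, 0.61) = 0.86
(B ∧ B) = min(0.61, 0.61) = 0.61
((C ∨ B) → (B ∧ B)): 0.86 > 0.61, so result = 0.61
(C ∧ ((C ∨ B) → (B ∧ B))) = min(0.86, 0.61) = 0.61
¬C: Gödel ¬ of 0.86 = 0 (operand ≠ 0)
(A ∨ A) = max(0.19, 0.19) = 0.19
((A ∨ A) ∨ C) = max(0.19, 0.86) = 0.86
(¬C ∧ ((A ∨ A) ∨ C)) = min(0, 0.86) = 0
((C ∧ ((C ∨ B) → (B ∧ B))) ∨ (¬C ∧ ((A ∨ A) ∨ C))) = max(0.61, 0) = 0.61
(A ∧ C) = min(0.19, 0.86) = 0.19
(((C ∧ ((C ∨ B) → (B ∧ B))) ∨ (¬C ∧ ((A ∨ A) ∨ C))) ∨ (A ∧ C)) = max(0.61, 0.19) = 0.61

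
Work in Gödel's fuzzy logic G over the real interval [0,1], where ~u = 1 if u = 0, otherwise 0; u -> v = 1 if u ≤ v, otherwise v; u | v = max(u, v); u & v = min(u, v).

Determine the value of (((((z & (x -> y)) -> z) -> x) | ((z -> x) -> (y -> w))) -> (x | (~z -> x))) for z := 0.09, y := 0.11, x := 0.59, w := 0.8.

(x -> y): 0.59 > 0.11, so result = 0.11
(z & (x -> y)) = min(0.09, 0.11) = 0.09
((z & (x -> y)) -> z): 0.09 ≤ 0.09, so result = 1
(((z & (x -> y)) -> z) -> x): 1 > 0.59, so result = 0.59
(z -> x): 0.09 ≤ 0.59, so result = 1
(y -> w): 0.11 ≤ 0.8, so result = 1
((z -> x) -> (y -> w)): 1 ≤ 1, so result = 1
((((z & (x -> y)) -> z) -> x) | ((z -> x) -> (y -> w))) = max(0.59, 1) = 1
~z: Gödel ¬ of 0.09 = 0 (operand ≠ 0)
(~z -> x): 0 ≤ 0.59, so result = 1
(x | (~z -> x)) = max(0.59, 1) = 1
(((((z & (x -> y)) -> z) -> x) | ((z -> x) -> (y -> w))) -> (x | (~z -> x))): 1 ≤ 1, so result = 1

1.00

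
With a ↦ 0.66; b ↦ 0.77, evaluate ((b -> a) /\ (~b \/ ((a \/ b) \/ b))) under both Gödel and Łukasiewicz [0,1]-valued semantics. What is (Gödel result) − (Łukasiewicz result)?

-0.11

Gödel evaluation:
  (b -> a): 0.77 > 0.66, so result = 0.66
  ~b: Gödel ¬ of 0.77 = 0 (operand ≠ 0)
  (a \/ b) = max(0.66, 0.77) = 0.77
  ((a \/ b) \/ b) = max(0.77, 0.77) = 0.77
  (~b \/ ((a \/ b) \/ b)) = max(0, 0.77) = 0.77
  ((b -> a) /\ (~b \/ ((a \/ b) \/ b))) = min(0.66, 0.77) = 0.66
  Gödel value = 0.66
Łukasiewicz evaluation:
  (b -> a): min(1, 1 − 0.77 + 0.66) = 0.89
  ~b: Łukasiewicz ¬ gives 1 − 0.77 = 0.23
  (a \/ b) = max(0.66, 0.77) = 0.77
  ((a \/ b) \/ b) = max(0.77, 0.77) = 0.77
  (~b \/ ((a \/ b) \/ b)) = max(0.23, 0.77) = 0.77
  ((b -> a) /\ (~b \/ ((a \/ b) \/ b))) = min(0.89, 0.77) = 0.77
  Łukasiewicz value = 0.77
Difference: 0.66 − 0.77 = -0.11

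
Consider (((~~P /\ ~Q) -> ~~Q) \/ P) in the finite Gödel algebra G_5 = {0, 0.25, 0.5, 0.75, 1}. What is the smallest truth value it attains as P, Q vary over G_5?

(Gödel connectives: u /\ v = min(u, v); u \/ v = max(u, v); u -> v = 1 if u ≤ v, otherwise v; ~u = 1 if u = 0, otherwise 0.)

0.25

The minimum is attained at P = 0.25, Q = 0:
  ~P: Gödel ¬ of 0.25 = 0 (operand ≠ 0)
  ~~P: Gödel ¬ of 0 = 1 (operand is 0)
  ~Q: Gödel ¬ of 0 = 1 (operand is 0)
  (~~P /\ ~Q) = min(1, 1) = 1
  ~Q: Gödel ¬ of 0 = 1 (operand is 0)
  ~~Q: Gödel ¬ of 1 = 0 (operand ≠ 0)
  ((~~P /\ ~Q) -> ~~Q): 1 > 0, so result = 0
  (((~~P /\ ~Q) -> ~~Q) \/ P) = max(0, 0.25) = 0.25
Checking all 25 assignments confirms none give a value below 0.25.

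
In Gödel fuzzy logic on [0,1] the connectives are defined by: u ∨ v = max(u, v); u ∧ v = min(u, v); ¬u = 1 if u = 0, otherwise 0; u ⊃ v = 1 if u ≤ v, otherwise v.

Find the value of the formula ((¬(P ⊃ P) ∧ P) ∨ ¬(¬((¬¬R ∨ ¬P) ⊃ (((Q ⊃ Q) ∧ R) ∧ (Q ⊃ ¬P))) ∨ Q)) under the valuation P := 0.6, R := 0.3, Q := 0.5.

(P ⊃ P): 0.6 ≤ 0.6, so result = 1
¬(P ⊃ P): Gödel ¬ of 1 = 0 (operand ≠ 0)
(¬(P ⊃ P) ∧ P) = min(0, 0.6) = 0
¬R: Gödel ¬ of 0.3 = 0 (operand ≠ 0)
¬¬R: Gödel ¬ of 0 = 1 (operand is 0)
¬P: Gödel ¬ of 0.6 = 0 (operand ≠ 0)
(¬¬R ∨ ¬P) = max(1, 0) = 1
(Q ⊃ Q): 0.5 ≤ 0.5, so result = 1
((Q ⊃ Q) ∧ R) = min(1, 0.3) = 0.3
¬P: Gödel ¬ of 0.6 = 0 (operand ≠ 0)
(Q ⊃ ¬P): 0.5 > 0, so result = 0
(((Q ⊃ Q) ∧ R) ∧ (Q ⊃ ¬P)) = min(0.3, 0) = 0
((¬¬R ∨ ¬P) ⊃ (((Q ⊃ Q) ∧ R) ∧ (Q ⊃ ¬P))): 1 > 0, so result = 0
¬((¬¬R ∨ ¬P) ⊃ (((Q ⊃ Q) ∧ R) ∧ (Q ⊃ ¬P))): Gödel ¬ of 0 = 1 (operand is 0)
(¬((¬¬R ∨ ¬P) ⊃ (((Q ⊃ Q) ∧ R) ∧ (Q ⊃ ¬P))) ∨ Q) = max(1, 0.5) = 1
¬(¬((¬¬R ∨ ¬P) ⊃ (((Q ⊃ Q) ∧ R) ∧ (Q ⊃ ¬P))) ∨ Q): Gödel ¬ of 1 = 0 (operand ≠ 0)
((¬(P ⊃ P) ∧ P) ∨ ¬(¬((¬¬R ∨ ¬P) ⊃ (((Q ⊃ Q) ∧ R) ∧ (Q ⊃ ¬P))) ∨ Q)) = max(0, 0) = 0

0.00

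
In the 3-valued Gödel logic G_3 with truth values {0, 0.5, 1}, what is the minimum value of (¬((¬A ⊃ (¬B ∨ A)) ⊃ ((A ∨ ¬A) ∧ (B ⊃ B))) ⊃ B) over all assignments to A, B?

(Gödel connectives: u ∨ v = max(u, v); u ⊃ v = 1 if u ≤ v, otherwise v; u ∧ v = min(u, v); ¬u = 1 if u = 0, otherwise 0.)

Every assignment gives 1. For instance at A = 0, B = 0:
  ¬A: Gödel ¬ of 0 = 1 (operand is 0)
  ¬B: Gödel ¬ of 0 = 1 (operand is 0)
  (¬B ∨ A) = max(1, 0) = 1
  (¬A ⊃ (¬B ∨ A)): 1 ≤ 1, so result = 1
  ¬A: Gödel ¬ of 0 = 1 (operand is 0)
  (A ∨ ¬A) = max(0, 1) = 1
  (B ⊃ B): 0 ≤ 0, so result = 1
  ((A ∨ ¬A) ∧ (B ⊃ B)) = min(1, 1) = 1
  ((¬A ⊃ (¬B ∨ A)) ⊃ ((A ∨ ¬A) ∧ (B ⊃ B))): 1 ≤ 1, so result = 1
  ¬((¬A ⊃ (¬B ∨ A)) ⊃ ((A ∨ ¬A) ∧ (B ⊃ B))): Gödel ¬ of 1 = 0 (operand ≠ 0)
  (¬((¬A ⊃ (¬B ∨ A)) ⊃ ((A ∨ ¬A) ∧ (B ⊃ B))) ⊃ B): 0 ≤ 0, so result = 1
All 9 assignments give value 1 — the formula is a G_3-tautology.

1.00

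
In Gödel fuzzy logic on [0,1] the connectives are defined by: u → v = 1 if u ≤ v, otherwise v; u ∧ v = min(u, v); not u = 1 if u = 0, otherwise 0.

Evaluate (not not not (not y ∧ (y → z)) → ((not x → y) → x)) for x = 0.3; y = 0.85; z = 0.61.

not y: Gödel ¬ of 0.85 = 0 (operand ≠ 0)
(y → z): 0.85 > 0.61, so result = 0.61
(not y ∧ (y → z)) = min(0, 0.61) = 0
not (not y ∧ (y → z)): Gödel ¬ of 0 = 1 (operand is 0)
not not (not y ∧ (y → z)): Gödel ¬ of 1 = 0 (operand ≠ 0)
not not not (not y ∧ (y → z)): Gödel ¬ of 0 = 1 (operand is 0)
not x: Gödel ¬ of 0.3 = 0 (operand ≠ 0)
(not x → y): 0 ≤ 0.85, so result = 1
((not x → y) → x): 1 > 0.3, so result = 0.3
(not not not (not y ∧ (y → z)) → ((not x → y) → x)): 1 > 0.3, so result = 0.3

0.30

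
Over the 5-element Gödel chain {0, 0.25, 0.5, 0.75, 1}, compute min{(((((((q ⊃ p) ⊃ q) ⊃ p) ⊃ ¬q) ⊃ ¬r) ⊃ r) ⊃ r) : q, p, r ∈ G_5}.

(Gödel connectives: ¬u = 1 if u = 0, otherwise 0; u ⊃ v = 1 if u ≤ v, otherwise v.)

The minimum is attained at q = 0, p = 0, r = 0.25:
  (q ⊃ p): 0 ≤ 0, so result = 1
  ((q ⊃ p) ⊃ q): 1 > 0, so result = 0
  (((q ⊃ p) ⊃ q) ⊃ p): 0 ≤ 0, so result = 1
  ¬q: Gödel ¬ of 0 = 1 (operand is 0)
  ((((q ⊃ p) ⊃ q) ⊃ p) ⊃ ¬q): 1 ≤ 1, so result = 1
  ¬r: Gödel ¬ of 0.25 = 0 (operand ≠ 0)
  (((((q ⊃ p) ⊃ q) ⊃ p) ⊃ ¬q) ⊃ ¬r): 1 > 0, so result = 0
  ((((((q ⊃ p) ⊃ q) ⊃ p) ⊃ ¬q) ⊃ ¬r) ⊃ r): 0 ≤ 0.25, so result = 1
  (((((((q ⊃ p) ⊃ q) ⊃ p) ⊃ ¬q) ⊃ ¬r) ⊃ r) ⊃ r): 1 > 0.25, so result = 0.25
Checking all 125 assignments confirms none give a value below 0.25.

0.25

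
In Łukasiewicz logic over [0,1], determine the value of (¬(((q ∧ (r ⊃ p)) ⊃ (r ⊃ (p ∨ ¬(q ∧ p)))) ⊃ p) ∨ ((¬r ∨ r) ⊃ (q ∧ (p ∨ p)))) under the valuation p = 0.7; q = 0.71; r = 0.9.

(r ⊃ p): min(1, 1 − 0.9 + 0.7) = 0.8
(q ∧ (r ⊃ p)) = min(0.71, 0.8) = 0.71
(q ∧ p) = min(0.71, 0.7) = 0.7
¬(q ∧ p): Łukasiewicz ¬ gives 1 − 0.7 = 0.3
(p ∨ ¬(q ∧ p)) = max(0.7, 0.3) = 0.7
(r ⊃ (p ∨ ¬(q ∧ p))): min(1, 1 − 0.9 + 0.7) = 0.8
((q ∧ (r ⊃ p)) ⊃ (r ⊃ (p ∨ ¬(q ∧ p)))): min(1, 1 − 0.71 + 0.8) = 1
(((q ∧ (r ⊃ p)) ⊃ (r ⊃ (p ∨ ¬(q ∧ p)))) ⊃ p): min(1, 1 − 1 + 0.7) = 0.7
¬(((q ∧ (r ⊃ p)) ⊃ (r ⊃ (p ∨ ¬(q ∧ p)))) ⊃ p): Łukasiewicz ¬ gives 1 − 0.7 = 0.3
¬r: Łukasiewicz ¬ gives 1 − 0.9 = 0.1
(¬r ∨ r) = max(0.1, 0.9) = 0.9
(p ∨ p) = max(0.7, 0.7) = 0.7
(q ∧ (p ∨ p)) = min(0.71, 0.7) = 0.7
((¬r ∨ r) ⊃ (q ∧ (p ∨ p))): min(1, 1 − 0.9 + 0.7) = 0.8
(¬(((q ∧ (r ⊃ p)) ⊃ (r ⊃ (p ∨ ¬(q ∧ p)))) ⊃ p) ∨ ((¬r ∨ r) ⊃ (q ∧ (p ∨ p)))) = max(0.3, 0.8) = 0.8

0.80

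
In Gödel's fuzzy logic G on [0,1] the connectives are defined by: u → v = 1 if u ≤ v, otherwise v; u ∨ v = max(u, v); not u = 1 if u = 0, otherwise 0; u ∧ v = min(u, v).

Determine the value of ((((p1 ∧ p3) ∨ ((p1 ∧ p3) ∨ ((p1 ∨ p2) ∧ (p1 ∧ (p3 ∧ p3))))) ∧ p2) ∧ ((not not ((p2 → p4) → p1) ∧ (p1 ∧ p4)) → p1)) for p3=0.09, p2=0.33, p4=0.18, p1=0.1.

0.09

(p1 ∧ p3) = min(0.1, 0.09) = 0.09
(p1 ∧ p3) = min(0.1, 0.09) = 0.09
(p1 ∨ p2) = max(0.1, 0.33) = 0.33
(p3 ∧ p3) = min(0.09, 0.09) = 0.09
(p1 ∧ (p3 ∧ p3)) = min(0.1, 0.09) = 0.09
((p1 ∨ p2) ∧ (p1 ∧ (p3 ∧ p3))) = min(0.33, 0.09) = 0.09
((p1 ∧ p3) ∨ ((p1 ∨ p2) ∧ (p1 ∧ (p3 ∧ p3)))) = max(0.09, 0.09) = 0.09
((p1 ∧ p3) ∨ ((p1 ∧ p3) ∨ ((p1 ∨ p2) ∧ (p1 ∧ (p3 ∧ p3))))) = max(0.09, 0.09) = 0.09
(((p1 ∧ p3) ∨ ((p1 ∧ p3) ∨ ((p1 ∨ p2) ∧ (p1 ∧ (p3 ∧ p3))))) ∧ p2) = min(0.09, 0.33) = 0.09
(p2 → p4): 0.33 > 0.18, so result = 0.18
((p2 → p4) → p1): 0.18 > 0.1, so result = 0.1
not ((p2 → p4) → p1): Gödel ¬ of 0.1 = 0 (operand ≠ 0)
not not ((p2 → p4) → p1): Gödel ¬ of 0 = 1 (operand is 0)
(p1 ∧ p4) = min(0.1, 0.18) = 0.1
(not not ((p2 → p4) → p1) ∧ (p1 ∧ p4)) = min(1, 0.1) = 0.1
((not not ((p2 → p4) → p1) ∧ (p1 ∧ p4)) → p1): 0.1 ≤ 0.1, so result = 1
((((p1 ∧ p3) ∨ ((p1 ∧ p3) ∨ ((p1 ∨ p2) ∧ (p1 ∧ (p3 ∧ p3))))) ∧ p2) ∧ ((not not ((p2 → p4) → p1) ∧ (p1 ∧ p4)) → p1)) = min(0.09, 1) = 0.09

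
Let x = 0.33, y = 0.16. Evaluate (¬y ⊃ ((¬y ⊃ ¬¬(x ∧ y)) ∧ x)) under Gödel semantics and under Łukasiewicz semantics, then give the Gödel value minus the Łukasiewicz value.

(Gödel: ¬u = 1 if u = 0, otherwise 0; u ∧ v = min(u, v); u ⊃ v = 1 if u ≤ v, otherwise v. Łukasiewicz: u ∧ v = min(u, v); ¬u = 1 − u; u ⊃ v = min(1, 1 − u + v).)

Gödel evaluation:
  ¬y: Gödel ¬ of 0.16 = 0 (operand ≠ 0)
  ¬y: Gödel ¬ of 0.16 = 0 (operand ≠ 0)
  (x ∧ y) = min(0.33, 0.16) = 0.16
  ¬(x ∧ y): Gödel ¬ of 0.16 = 0 (operand ≠ 0)
  ¬¬(x ∧ y): Gödel ¬ of 0 = 1 (operand is 0)
  (¬y ⊃ ¬¬(x ∧ y)): 0 ≤ 1, so result = 1
  ((¬y ⊃ ¬¬(x ∧ y)) ∧ x) = min(1, 0.33) = 0.33
  (¬y ⊃ ((¬y ⊃ ¬¬(x ∧ y)) ∧ x)): 0 ≤ 0.33, so result = 1
  Gödel value = 1
Łukasiewicz evaluation:
  ¬y: Łukasiewicz ¬ gives 1 − 0.16 = 0.84
  ¬y: Łukasiewicz ¬ gives 1 − 0.16 = 0.84
  (x ∧ y) = min(0.33, 0.16) = 0.16
  ¬(x ∧ y): Łukasiewicz ¬ gives 1 − 0.16 = 0.84
  ¬¬(x ∧ y): Łukasiewicz ¬ gives 1 − 0.84 = 0.16
  (¬y ⊃ ¬¬(x ∧ y)): min(1, 1 − 0.84 + 0.16) = 0.32
  ((¬y ⊃ ¬¬(x ∧ y)) ∧ x) = min(0.32, 0.33) = 0.32
  (¬y ⊃ ((¬y ⊃ ¬¬(x ∧ y)) ∧ x)): min(1, 1 − 0.84 + 0.32) = 0.48
  Łukasiewicz value = 0.48
Difference: 1 − 0.48 = 0.52

0.52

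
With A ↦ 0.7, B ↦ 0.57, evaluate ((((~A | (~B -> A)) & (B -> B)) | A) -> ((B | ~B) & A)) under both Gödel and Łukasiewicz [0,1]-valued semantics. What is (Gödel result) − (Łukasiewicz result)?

Gödel evaluation:
  ~A: Gödel ¬ of 0.7 = 0 (operand ≠ 0)
  ~B: Gödel ¬ of 0.57 = 0 (operand ≠ 0)
  (~B -> A): 0 ≤ 0.7, so result = 1
  (~A | (~B -> A)) = max(0, 1) = 1
  (B -> B): 0.57 ≤ 0.57, so result = 1
  ((~A | (~B -> A)) & (B -> B)) = min(1, 1) = 1
  (((~A | (~B -> A)) & (B -> B)) | A) = max(1, 0.7) = 1
  ~B: Gödel ¬ of 0.57 = 0 (operand ≠ 0)
  (B | ~B) = max(0.57, 0) = 0.57
  ((B | ~B) & A) = min(0.57, 0.7) = 0.57
  ((((~A | (~B -> A)) & (B -> B)) | A) -> ((B | ~B) & A)): 1 > 0.57, so result = 0.57
  Gödel value = 0.57
Łukasiewicz evaluation:
  ~A: Łukasiewicz ¬ gives 1 − 0.7 = 0.3
  ~B: Łukasiewicz ¬ gives 1 − 0.57 = 0.43
  (~B -> A): min(1, 1 − 0.43 + 0.7) = 1
  (~A | (~B -> A)) = max(0.3, 1) = 1
  (B -> B): min(1, 1 − 0.57 + 0.57) = 1
  ((~A | (~B -> A)) & (B -> B)) = min(1, 1) = 1
  (((~A | (~B -> A)) & (B -> B)) | A) = max(1, 0.7) = 1
  ~B: Łukasiewicz ¬ gives 1 − 0.57 = 0.43
  (B | ~B) = max(0.57, 0.43) = 0.57
  ((B | ~B) & A) = min(0.57, 0.7) = 0.57
  ((((~A | (~B -> A)) & (B -> B)) | A) -> ((B | ~B) & A)): min(1, 1 − 1 + 0.57) = 0.57
  Łukasiewicz value = 0.57
Difference: 0.57 − 0.57 = 0.00

0.00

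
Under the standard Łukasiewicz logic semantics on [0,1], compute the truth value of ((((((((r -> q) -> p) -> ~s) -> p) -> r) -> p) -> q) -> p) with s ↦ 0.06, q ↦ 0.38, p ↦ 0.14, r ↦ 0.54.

0.14

(r -> q): min(1, 1 − 0.54 + 0.38) = 0.84
((r -> q) -> p): min(1, 1 − 0.84 + 0.14) = 0.3
~s: Łukasiewicz ¬ gives 1 − 0.06 = 0.94
(((r -> q) -> p) -> ~s): min(1, 1 − 0.3 + 0.94) = 1
((((r -> q) -> p) -> ~s) -> p): min(1, 1 − 1 + 0.14) = 0.14
(((((r -> q) -> p) -> ~s) -> p) -> r): min(1, 1 − 0.14 + 0.54) = 1
((((((r -> q) -> p) -> ~s) -> p) -> r) -> p): min(1, 1 − 1 + 0.14) = 0.14
(((((((r -> q) -> p) -> ~s) -> p) -> r) -> p) -> q): min(1, 1 − 0.14 + 0.38) = 1
((((((((r -> q) -> p) -> ~s) -> p) -> r) -> p) -> q) -> p): min(1, 1 − 1 + 0.14) = 0.14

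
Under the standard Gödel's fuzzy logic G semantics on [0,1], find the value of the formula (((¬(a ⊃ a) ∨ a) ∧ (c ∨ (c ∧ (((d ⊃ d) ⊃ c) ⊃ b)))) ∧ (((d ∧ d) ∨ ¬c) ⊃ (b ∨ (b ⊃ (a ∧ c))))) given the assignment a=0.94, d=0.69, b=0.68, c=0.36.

(a ⊃ a): 0.94 ≤ 0.94, so result = 1
¬(a ⊃ a): Gödel ¬ of 1 = 0 (operand ≠ 0)
(¬(a ⊃ a) ∨ a) = max(0, 0.94) = 0.94
(d ⊃ d): 0.69 ≤ 0.69, so result = 1
((d ⊃ d) ⊃ c): 1 > 0.36, so result = 0.36
(((d ⊃ d) ⊃ c) ⊃ b): 0.36 ≤ 0.68, so result = 1
(c ∧ (((d ⊃ d) ⊃ c) ⊃ b)) = min(0.36, 1) = 0.36
(c ∨ (c ∧ (((d ⊃ d) ⊃ c) ⊃ b))) = max(0.36, 0.36) = 0.36
((¬(a ⊃ a) ∨ a) ∧ (c ∨ (c ∧ (((d ⊃ d) ⊃ c) ⊃ b)))) = min(0.94, 0.36) = 0.36
(d ∧ d) = min(0.69, 0.69) = 0.69
¬c: Gödel ¬ of 0.36 = 0 (operand ≠ 0)
((d ∧ d) ∨ ¬c) = max(0.69, 0) = 0.69
(a ∧ c) = min(0.94, 0.36) = 0.36
(b ⊃ (a ∧ c)): 0.68 > 0.36, so result = 0.36
(b ∨ (b ⊃ (a ∧ c))) = max(0.68, 0.36) = 0.68
(((d ∧ d) ∨ ¬c) ⊃ (b ∨ (b ⊃ (a ∧ c)))): 0.69 > 0.68, so result = 0.68
(((¬(a ⊃ a) ∨ a) ∧ (c ∨ (c ∧ (((d ⊃ d) ⊃ c) ⊃ b)))) ∧ (((d ∧ d) ∨ ¬c) ⊃ (b ∨ (b ⊃ (a ∧ c))))) = min(0.36, 0.68) = 0.36

0.36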